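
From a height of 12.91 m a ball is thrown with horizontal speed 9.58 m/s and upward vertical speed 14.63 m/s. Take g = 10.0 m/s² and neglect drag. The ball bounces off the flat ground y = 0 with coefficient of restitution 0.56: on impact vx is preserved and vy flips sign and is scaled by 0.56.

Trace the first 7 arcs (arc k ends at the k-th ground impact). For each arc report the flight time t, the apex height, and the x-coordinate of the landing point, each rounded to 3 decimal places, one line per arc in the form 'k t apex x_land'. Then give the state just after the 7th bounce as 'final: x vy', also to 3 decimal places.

Arc 1: start y=12.910, vy=14.630 → t=3.636, apex=23.612, x_land=34.834, impact vy=-21.731
  bounce: vy ← 0.56·21.731 = 12.169
Arc 2: start y=0.000, vy=12.169 → t=2.434, apex=7.405, x_land=58.150, impact vy=-12.169
  bounce: vy ← 0.56·12.169 = 6.815
Arc 3: start y=0.000, vy=6.815 → t=1.363, apex=2.322, x_land=71.208, impact vy=-6.815
  bounce: vy ← 0.56·6.815 = 3.816
Arc 4: start y=0.000, vy=3.816 → t=0.763, apex=0.728, x_land=78.520, impact vy=-3.816
  bounce: vy ← 0.56·3.816 = 2.137
Arc 5: start y=0.000, vy=2.137 → t=0.427, apex=0.228, x_land=82.614, impact vy=-2.137
  bounce: vy ← 0.56·2.137 = 1.197
Arc 6: start y=0.000, vy=1.197 → t=0.239, apex=0.072, x_land=84.907, impact vy=-1.197
  bounce: vy ← 0.56·1.197 = 0.670
Arc 7: start y=0.000, vy=0.670 → t=0.134, apex=0.022, x_land=86.192, impact vy=-0.670
  bounce: vy ← 0.56·0.670 = 0.375

1 3.636 23.612 34.834
2 2.434 7.405 58.150
3 1.363 2.322 71.208
4 0.763 0.728 78.520
5 0.427 0.228 82.614
6 0.239 0.072 84.907
7 0.134 0.022 86.192
final: 86.192 0.375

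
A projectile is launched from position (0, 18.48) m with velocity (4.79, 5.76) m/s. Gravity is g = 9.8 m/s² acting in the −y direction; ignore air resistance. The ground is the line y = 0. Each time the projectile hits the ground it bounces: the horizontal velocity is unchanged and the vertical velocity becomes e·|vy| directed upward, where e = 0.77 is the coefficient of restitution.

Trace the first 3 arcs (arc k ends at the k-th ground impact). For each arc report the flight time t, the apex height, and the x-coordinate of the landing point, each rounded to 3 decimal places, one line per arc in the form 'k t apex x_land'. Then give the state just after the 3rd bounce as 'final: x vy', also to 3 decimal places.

Arc 1: start y=18.480, vy=5.760 → t=2.617, apex=20.173, x_land=12.534, impact vy=-19.884
  bounce: vy ← 0.77·19.884 = 15.311
Arc 2: start y=0.000, vy=15.311 → t=3.125, apex=11.960, x_land=27.502, impact vy=-15.311
  bounce: vy ← 0.77·15.311 = 11.789
Arc 3: start y=0.000, vy=11.789 → t=2.406, apex=7.091, x_land=39.026, impact vy=-11.789
  bounce: vy ← 0.77·11.789 = 9.078

1 2.617 20.173 12.534
2 3.125 11.960 27.502
3 2.406 7.091 39.026
final: 39.026 9.078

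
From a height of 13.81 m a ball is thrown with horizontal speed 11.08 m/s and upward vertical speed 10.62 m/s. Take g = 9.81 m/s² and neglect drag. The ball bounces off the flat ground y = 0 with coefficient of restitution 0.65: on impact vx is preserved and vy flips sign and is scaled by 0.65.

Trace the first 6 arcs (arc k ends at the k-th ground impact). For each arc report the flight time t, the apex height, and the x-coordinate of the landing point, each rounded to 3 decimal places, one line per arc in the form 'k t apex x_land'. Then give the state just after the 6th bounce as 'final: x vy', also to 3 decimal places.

1 3.079 19.558 34.120
2 2.596 8.263 62.883
3 1.687 3.491 81.579
4 1.097 1.475 93.731
5 0.713 0.623 101.630
6 0.463 0.263 106.764
final: 106.764 1.477

Arc 1: start y=13.810, vy=10.620 → t=3.079, apex=19.558, x_land=34.120, impact vy=-19.589
  bounce: vy ← 0.65·19.589 = 12.733
Arc 2: start y=0.000, vy=12.733 → t=2.596, apex=8.263, x_land=62.883, impact vy=-12.733
  bounce: vy ← 0.65·12.733 = 8.276
Arc 3: start y=0.000, vy=8.276 → t=1.687, apex=3.491, x_land=81.579, impact vy=-8.276
  bounce: vy ← 0.65·8.276 = 5.380
Arc 4: start y=0.000, vy=5.380 → t=1.097, apex=1.475, x_land=93.731, impact vy=-5.380
  bounce: vy ← 0.65·5.380 = 3.497
Arc 5: start y=0.000, vy=3.497 → t=0.713, apex=0.623, x_land=101.630, impact vy=-3.497
  bounce: vy ← 0.65·3.497 = 2.273
Arc 6: start y=0.000, vy=2.273 → t=0.463, apex=0.263, x_land=106.764, impact vy=-2.273
  bounce: vy ← 0.65·2.273 = 1.477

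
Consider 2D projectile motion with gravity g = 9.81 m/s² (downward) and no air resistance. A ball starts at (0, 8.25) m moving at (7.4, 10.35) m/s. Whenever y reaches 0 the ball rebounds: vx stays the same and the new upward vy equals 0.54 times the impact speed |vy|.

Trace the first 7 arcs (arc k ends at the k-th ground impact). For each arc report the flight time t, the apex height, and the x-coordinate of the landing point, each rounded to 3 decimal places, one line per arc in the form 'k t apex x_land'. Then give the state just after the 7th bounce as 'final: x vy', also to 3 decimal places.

Arc 1: start y=8.250, vy=10.350 → t=2.727, apex=13.710, x_land=20.179, impact vy=-16.401
  bounce: vy ← 0.54·16.401 = 8.856
Arc 2: start y=0.000, vy=8.856 → t=1.806, apex=3.998, x_land=33.540, impact vy=-8.856
  bounce: vy ← 0.54·8.856 = 4.782
Arc 3: start y=0.000, vy=4.782 → t=0.975, apex=1.166, x_land=40.756, impact vy=-4.782
  bounce: vy ← 0.54·4.782 = 2.583
Arc 4: start y=0.000, vy=2.583 → t=0.527, apex=0.340, x_land=44.652, impact vy=-2.583
  bounce: vy ← 0.54·2.583 = 1.395
Arc 5: start y=0.000, vy=1.395 → t=0.284, apex=0.099, x_land=46.756, impact vy=-1.395
  bounce: vy ← 0.54·1.395 = 0.753
Arc 6: start y=0.000, vy=0.753 → t=0.154, apex=0.029, x_land=47.892, impact vy=-0.753
  bounce: vy ← 0.54·0.753 = 0.407
Arc 7: start y=0.000, vy=0.407 → t=0.083, apex=0.008, x_land=48.505, impact vy=-0.407
  bounce: vy ← 0.54·0.407 = 0.220

1 2.727 13.710 20.179
2 1.806 3.998 33.540
3 0.975 1.166 40.756
4 0.527 0.340 44.652
5 0.284 0.099 46.756
6 0.154 0.029 47.892
7 0.083 0.008 48.505
final: 48.505 0.220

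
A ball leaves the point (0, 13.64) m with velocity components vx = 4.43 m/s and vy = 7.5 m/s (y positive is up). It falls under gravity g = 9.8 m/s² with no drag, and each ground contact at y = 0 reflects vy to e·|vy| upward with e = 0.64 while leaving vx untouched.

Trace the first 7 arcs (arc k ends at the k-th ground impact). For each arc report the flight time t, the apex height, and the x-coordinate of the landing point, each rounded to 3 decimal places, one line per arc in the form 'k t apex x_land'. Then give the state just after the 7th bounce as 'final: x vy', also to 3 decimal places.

1 2.601 16.510 11.522
2 2.350 6.762 21.930
3 1.504 2.770 28.592
4 0.962 1.135 32.855
5 0.616 0.465 35.584
6 0.394 0.190 37.330
7 0.252 0.078 38.448
final: 38.448 0.791

Arc 1: start y=13.640, vy=7.500 → t=2.601, apex=16.510, x_land=11.522, impact vy=-17.989
  bounce: vy ← 0.64·17.989 = 11.513
Arc 2: start y=0.000, vy=11.513 → t=2.350, apex=6.762, x_land=21.930, impact vy=-11.513
  bounce: vy ← 0.64·11.513 = 7.368
Arc 3: start y=0.000, vy=7.368 → t=1.504, apex=2.770, x_land=28.592, impact vy=-7.368
  bounce: vy ← 0.64·7.368 = 4.716
Arc 4: start y=0.000, vy=4.716 → t=0.962, apex=1.135, x_land=32.855, impact vy=-4.716
  bounce: vy ← 0.64·4.716 = 3.018
Arc 5: start y=0.000, vy=3.018 → t=0.616, apex=0.465, x_land=35.584, impact vy=-3.018
  bounce: vy ← 0.64·3.018 = 1.932
Arc 6: start y=0.000, vy=1.932 → t=0.394, apex=0.190, x_land=37.330, impact vy=-1.932
  bounce: vy ← 0.64·1.932 = 1.236
Arc 7: start y=0.000, vy=1.236 → t=0.252, apex=0.078, x_land=38.448, impact vy=-1.236
  bounce: vy ← 0.64·1.236 = 0.791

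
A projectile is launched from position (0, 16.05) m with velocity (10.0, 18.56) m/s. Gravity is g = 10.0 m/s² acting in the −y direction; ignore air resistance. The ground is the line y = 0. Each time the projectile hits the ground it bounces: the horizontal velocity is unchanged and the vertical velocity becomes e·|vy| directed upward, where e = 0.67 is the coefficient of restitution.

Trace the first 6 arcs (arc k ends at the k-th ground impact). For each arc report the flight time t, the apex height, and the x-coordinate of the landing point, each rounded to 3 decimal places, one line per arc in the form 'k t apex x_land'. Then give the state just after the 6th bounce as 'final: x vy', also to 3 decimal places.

1 4.436 33.274 44.357
2 3.457 14.937 78.924
3 2.316 6.705 102.085
4 1.552 3.010 117.602
5 1.040 1.351 127.999
6 0.697 0.607 134.965
final: 134.965 2.334

Arc 1: start y=16.050, vy=18.560 → t=4.436, apex=33.274, x_land=44.357, impact vy=-25.797
  bounce: vy ← 0.67·25.797 = 17.284
Arc 2: start y=0.000, vy=17.284 → t=3.457, apex=14.937, x_land=78.924, impact vy=-17.284
  bounce: vy ← 0.67·17.284 = 11.580
Arc 3: start y=0.000, vy=11.580 → t=2.316, apex=6.705, x_land=102.085, impact vy=-11.580
  bounce: vy ← 0.67·11.580 = 7.759
Arc 4: start y=0.000, vy=7.759 → t=1.552, apex=3.010, x_land=117.602, impact vy=-7.759
  bounce: vy ← 0.67·7.759 = 5.198
Arc 5: start y=0.000, vy=5.198 → t=1.040, apex=1.351, x_land=127.999, impact vy=-5.198
  bounce: vy ← 0.67·5.198 = 3.483
Arc 6: start y=0.000, vy=3.483 → t=0.697, apex=0.607, x_land=134.965, impact vy=-3.483
  bounce: vy ← 0.67·3.483 = 2.334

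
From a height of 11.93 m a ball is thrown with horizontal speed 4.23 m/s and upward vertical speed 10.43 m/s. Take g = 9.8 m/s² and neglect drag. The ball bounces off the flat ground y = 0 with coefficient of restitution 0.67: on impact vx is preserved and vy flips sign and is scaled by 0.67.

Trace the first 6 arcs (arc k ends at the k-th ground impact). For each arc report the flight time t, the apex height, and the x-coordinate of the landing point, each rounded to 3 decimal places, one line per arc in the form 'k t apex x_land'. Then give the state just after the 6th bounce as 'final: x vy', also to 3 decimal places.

1 2.953 17.480 12.491
2 2.531 7.847 23.197
3 1.696 3.522 30.370
4 1.136 1.581 35.176
5 0.761 0.710 38.396
6 0.510 0.319 40.553
final: 40.553 1.674

Arc 1: start y=11.930, vy=10.430 → t=2.953, apex=17.480, x_land=12.491, impact vy=-18.510
  bounce: vy ← 0.67·18.510 = 12.402
Arc 2: start y=0.000, vy=12.402 → t=2.531, apex=7.847, x_land=23.197, impact vy=-12.402
  bounce: vy ← 0.67·12.402 = 8.309
Arc 3: start y=0.000, vy=8.309 → t=1.696, apex=3.522, x_land=30.370, impact vy=-8.309
  bounce: vy ← 0.67·8.309 = 5.567
Arc 4: start y=0.000, vy=5.567 → t=1.136, apex=1.581, x_land=35.176, impact vy=-5.567
  bounce: vy ← 0.67·5.567 = 3.730
Arc 5: start y=0.000, vy=3.730 → t=0.761, apex=0.710, x_land=38.396, impact vy=-3.730
  bounce: vy ← 0.67·3.730 = 2.499
Arc 6: start y=0.000, vy=2.499 → t=0.510, apex=0.319, x_land=40.553, impact vy=-2.499
  bounce: vy ← 0.67·2.499 = 1.674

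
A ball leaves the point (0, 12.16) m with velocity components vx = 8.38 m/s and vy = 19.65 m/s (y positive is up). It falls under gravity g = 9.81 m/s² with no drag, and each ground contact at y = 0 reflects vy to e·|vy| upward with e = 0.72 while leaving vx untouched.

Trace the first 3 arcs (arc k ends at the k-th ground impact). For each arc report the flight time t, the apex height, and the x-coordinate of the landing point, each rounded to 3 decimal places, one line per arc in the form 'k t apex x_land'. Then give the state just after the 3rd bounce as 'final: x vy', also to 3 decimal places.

1 4.551 31.840 38.136
2 3.669 16.506 68.881
3 2.642 8.557 91.018
final: 91.018 9.329

Arc 1: start y=12.160, vy=19.650 → t=4.551, apex=31.840, x_land=38.136, impact vy=-24.994
  bounce: vy ← 0.72·24.994 = 17.996
Arc 2: start y=0.000, vy=17.996 → t=3.669, apex=16.506, x_land=68.881, impact vy=-17.996
  bounce: vy ← 0.72·17.996 = 12.957
Arc 3: start y=0.000, vy=12.957 → t=2.642, apex=8.557, x_land=91.018, impact vy=-12.957
  bounce: vy ← 0.72·12.957 = 9.329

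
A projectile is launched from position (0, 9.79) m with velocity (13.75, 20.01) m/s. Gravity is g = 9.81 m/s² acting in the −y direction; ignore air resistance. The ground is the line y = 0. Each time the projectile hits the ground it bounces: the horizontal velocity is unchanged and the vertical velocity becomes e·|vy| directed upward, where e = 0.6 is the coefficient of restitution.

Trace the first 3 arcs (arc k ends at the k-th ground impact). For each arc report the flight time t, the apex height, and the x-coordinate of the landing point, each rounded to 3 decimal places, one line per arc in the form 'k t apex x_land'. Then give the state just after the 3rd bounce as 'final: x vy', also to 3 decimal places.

1 4.521 30.198 62.164
2 2.977 10.871 103.104
3 1.786 3.914 127.668
final: 127.668 5.258

Arc 1: start y=9.790, vy=20.010 → t=4.521, apex=30.198, x_land=62.164, impact vy=-24.341
  bounce: vy ← 0.6·24.341 = 14.605
Arc 2: start y=0.000, vy=14.605 → t=2.977, apex=10.871, x_land=103.104, impact vy=-14.605
  bounce: vy ← 0.6·14.605 = 8.763
Arc 3: start y=0.000, vy=8.763 → t=1.786, apex=3.914, x_land=127.668, impact vy=-8.763
  bounce: vy ← 0.6·8.763 = 5.258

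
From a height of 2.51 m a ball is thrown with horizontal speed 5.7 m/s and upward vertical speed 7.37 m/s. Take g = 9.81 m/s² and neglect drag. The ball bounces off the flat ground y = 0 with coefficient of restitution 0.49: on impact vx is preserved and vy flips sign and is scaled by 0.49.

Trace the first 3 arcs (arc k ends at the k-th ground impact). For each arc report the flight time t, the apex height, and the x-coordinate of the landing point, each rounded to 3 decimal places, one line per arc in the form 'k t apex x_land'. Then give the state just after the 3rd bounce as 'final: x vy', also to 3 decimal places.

1 1.789 5.278 10.195
2 1.017 1.267 15.990
3 0.498 0.304 18.829
final: 18.829 1.197

Arc 1: start y=2.510, vy=7.370 → t=1.789, apex=5.278, x_land=10.195, impact vy=-10.177
  bounce: vy ← 0.49·10.177 = 4.987
Arc 2: start y=0.000, vy=4.987 → t=1.017, apex=1.267, x_land=15.990, impact vy=-4.987
  bounce: vy ← 0.49·4.987 = 2.443
Arc 3: start y=0.000, vy=2.443 → t=0.498, apex=0.304, x_land=18.829, impact vy=-2.443
  bounce: vy ← 0.49·2.443 = 1.197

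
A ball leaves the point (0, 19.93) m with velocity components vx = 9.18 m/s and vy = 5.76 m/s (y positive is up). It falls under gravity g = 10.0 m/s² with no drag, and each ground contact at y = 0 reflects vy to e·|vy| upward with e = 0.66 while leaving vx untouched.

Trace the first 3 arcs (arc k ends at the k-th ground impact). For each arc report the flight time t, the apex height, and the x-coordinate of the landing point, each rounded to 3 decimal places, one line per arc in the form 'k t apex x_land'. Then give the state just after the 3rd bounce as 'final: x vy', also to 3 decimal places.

Arc 1: start y=19.930, vy=5.760 → t=2.654, apex=21.589, x_land=24.363, impact vy=-20.779
  bounce: vy ← 0.66·20.779 = 13.714
Arc 2: start y=0.000, vy=13.714 → t=2.743, apex=9.404, x_land=49.543, impact vy=-13.714
  bounce: vy ← 0.66·13.714 = 9.051
Arc 3: start y=0.000, vy=9.051 → t=1.810, apex=4.096, x_land=66.161, impact vy=-9.051
  bounce: vy ← 0.66·9.051 = 5.974

1 2.654 21.589 24.363
2 2.743 9.404 49.543
3 1.810 4.096 66.161
final: 66.161 5.974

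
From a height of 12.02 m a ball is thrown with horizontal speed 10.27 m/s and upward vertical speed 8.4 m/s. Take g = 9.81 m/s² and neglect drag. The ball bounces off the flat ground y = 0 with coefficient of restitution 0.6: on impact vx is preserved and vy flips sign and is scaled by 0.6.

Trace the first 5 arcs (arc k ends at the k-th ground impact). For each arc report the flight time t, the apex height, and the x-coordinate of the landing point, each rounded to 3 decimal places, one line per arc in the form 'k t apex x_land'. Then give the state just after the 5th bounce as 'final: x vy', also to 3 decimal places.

Arc 1: start y=12.020, vy=8.400 → t=2.641, apex=15.616, x_land=27.119, impact vy=-17.504
  bounce: vy ← 0.6·17.504 = 10.502
Arc 2: start y=0.000, vy=10.502 → t=2.141, apex=5.622, x_land=49.109, impact vy=-10.502
  bounce: vy ← 0.6·10.502 = 6.301
Arc 3: start y=0.000, vy=6.301 → t=1.285, apex=2.024, x_land=62.302, impact vy=-6.301
  bounce: vy ← 0.6·6.301 = 3.781
Arc 4: start y=0.000, vy=3.781 → t=0.771, apex=0.729, x_land=70.219, impact vy=-3.781
  bounce: vy ← 0.6·3.781 = 2.269
Arc 5: start y=0.000, vy=2.269 → t=0.462, apex=0.262, x_land=74.969, impact vy=-2.269
  bounce: vy ← 0.6·2.269 = 1.361

1 2.641 15.616 27.119
2 2.141 5.622 49.109
3 1.285 2.024 62.302
4 0.771 0.729 70.219
5 0.462 0.262 74.969
final: 74.969 1.361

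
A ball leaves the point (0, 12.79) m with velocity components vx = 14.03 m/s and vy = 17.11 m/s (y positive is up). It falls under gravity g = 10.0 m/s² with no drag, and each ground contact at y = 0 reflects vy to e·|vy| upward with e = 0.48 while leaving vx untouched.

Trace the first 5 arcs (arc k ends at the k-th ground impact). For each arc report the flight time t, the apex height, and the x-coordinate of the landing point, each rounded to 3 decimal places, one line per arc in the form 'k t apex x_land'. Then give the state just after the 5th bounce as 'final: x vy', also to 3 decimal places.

Arc 1: start y=12.790, vy=17.110 → t=4.053, apex=27.428, x_land=56.865, impact vy=-23.421
  bounce: vy ← 0.48·23.421 = 11.242
Arc 2: start y=0.000, vy=11.242 → t=2.248, apex=6.319, x_land=88.411, impact vy=-11.242
  bounce: vy ← 0.48·11.242 = 5.396
Arc 3: start y=0.000, vy=5.396 → t=1.079, apex=1.456, x_land=103.553, impact vy=-5.396
  bounce: vy ← 0.48·5.396 = 2.590
Arc 4: start y=0.000, vy=2.590 → t=0.518, apex=0.335, x_land=110.821, impact vy=-2.590
  bounce: vy ← 0.48·2.590 = 1.243
Arc 5: start y=0.000, vy=1.243 → t=0.249, apex=0.077, x_land=114.309, impact vy=-1.243
  bounce: vy ← 0.48·1.243 = 0.597

1 4.053 27.428 56.865
2 2.248 6.319 88.411
3 1.079 1.456 103.553
4 0.518 0.335 110.821
5 0.249 0.077 114.309
final: 114.309 0.597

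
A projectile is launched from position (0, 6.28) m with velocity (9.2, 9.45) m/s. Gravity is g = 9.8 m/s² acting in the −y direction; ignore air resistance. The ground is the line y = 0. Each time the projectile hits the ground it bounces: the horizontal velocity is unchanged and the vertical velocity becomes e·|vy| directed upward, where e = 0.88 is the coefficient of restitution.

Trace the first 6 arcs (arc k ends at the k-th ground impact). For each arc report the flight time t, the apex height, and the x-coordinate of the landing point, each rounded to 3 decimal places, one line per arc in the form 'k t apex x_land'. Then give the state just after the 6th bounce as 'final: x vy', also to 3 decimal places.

1 2.451 10.836 22.553
2 2.617 8.392 46.632
3 2.303 6.498 67.822
4 2.027 5.032 86.469
5 1.784 3.897 102.878
6 1.570 3.018 117.318
final: 117.318 6.768

Arc 1: start y=6.280, vy=9.450 → t=2.451, apex=10.836, x_land=22.553, impact vy=-14.574
  bounce: vy ← 0.88·14.574 = 12.825
Arc 2: start y=0.000, vy=12.825 → t=2.617, apex=8.392, x_land=46.632, impact vy=-12.825
  bounce: vy ← 0.88·12.825 = 11.286
Arc 3: start y=0.000, vy=11.286 → t=2.303, apex=6.498, x_land=67.822, impact vy=-11.286
  bounce: vy ← 0.88·11.286 = 9.932
Arc 4: start y=0.000, vy=9.932 → t=2.027, apex=5.032, x_land=86.469, impact vy=-9.932
  bounce: vy ← 0.88·9.932 = 8.740
Arc 5: start y=0.000, vy=8.740 → t=1.784, apex=3.897, x_land=102.878, impact vy=-8.740
  bounce: vy ← 0.88·8.740 = 7.691
Arc 6: start y=0.000, vy=7.691 → t=1.570, apex=3.018, x_land=117.318, impact vy=-7.691
  bounce: vy ← 0.88·7.691 = 6.768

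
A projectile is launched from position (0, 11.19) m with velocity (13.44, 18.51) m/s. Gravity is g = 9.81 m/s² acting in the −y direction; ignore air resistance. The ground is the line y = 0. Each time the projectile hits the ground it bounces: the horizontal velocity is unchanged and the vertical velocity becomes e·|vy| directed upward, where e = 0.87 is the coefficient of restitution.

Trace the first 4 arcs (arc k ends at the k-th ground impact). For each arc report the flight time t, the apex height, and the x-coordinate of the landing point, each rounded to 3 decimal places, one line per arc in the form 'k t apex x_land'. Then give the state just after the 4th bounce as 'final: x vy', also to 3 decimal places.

1 4.304 28.653 57.843
2 4.205 21.687 114.364
3 3.659 16.415 163.538
4 3.183 12.425 206.319
final: 206.319 13.583

Arc 1: start y=11.190, vy=18.510 → t=4.304, apex=28.653, x_land=57.843, impact vy=-23.710
  bounce: vy ← 0.87·23.710 = 20.628
Arc 2: start y=0.000, vy=20.628 → t=4.205, apex=21.687, x_land=114.364, impact vy=-20.628
  bounce: vy ← 0.87·20.628 = 17.946
Arc 3: start y=0.000, vy=17.946 → t=3.659, apex=16.415, x_land=163.538, impact vy=-17.946
  bounce: vy ← 0.87·17.946 = 15.613
Arc 4: start y=0.000, vy=15.613 → t=3.183, apex=12.425, x_land=206.319, impact vy=-15.613
  bounce: vy ← 0.87·15.613 = 13.583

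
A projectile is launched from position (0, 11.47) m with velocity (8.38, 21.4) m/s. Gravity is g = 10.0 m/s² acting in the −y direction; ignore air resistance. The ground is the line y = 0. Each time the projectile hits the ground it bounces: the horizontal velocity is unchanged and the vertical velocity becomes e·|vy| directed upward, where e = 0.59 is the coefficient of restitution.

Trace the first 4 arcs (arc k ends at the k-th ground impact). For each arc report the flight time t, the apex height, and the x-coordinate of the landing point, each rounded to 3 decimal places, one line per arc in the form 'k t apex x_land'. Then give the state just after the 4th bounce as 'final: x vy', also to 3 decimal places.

Arc 1: start y=11.470, vy=21.400 → t=4.762, apex=34.368, x_land=39.904, impact vy=-26.218
  bounce: vy ← 0.59·26.218 = 15.468
Arc 2: start y=0.000, vy=15.468 → t=3.094, apex=11.964, x_land=65.828, impact vy=-15.468
  bounce: vy ← 0.59·15.468 = 9.126
Arc 3: start y=0.000, vy=9.126 → t=1.825, apex=4.164, x_land=81.124, impact vy=-9.126
  bounce: vy ← 0.59·9.126 = 5.385
Arc 4: start y=0.000, vy=5.385 → t=1.077, apex=1.450, x_land=90.149, impact vy=-5.385
  bounce: vy ← 0.59·5.385 = 3.177

1 4.762 34.368 39.904
2 3.094 11.964 65.828
3 1.825 4.164 81.124
4 1.077 1.450 90.149
final: 90.149 3.177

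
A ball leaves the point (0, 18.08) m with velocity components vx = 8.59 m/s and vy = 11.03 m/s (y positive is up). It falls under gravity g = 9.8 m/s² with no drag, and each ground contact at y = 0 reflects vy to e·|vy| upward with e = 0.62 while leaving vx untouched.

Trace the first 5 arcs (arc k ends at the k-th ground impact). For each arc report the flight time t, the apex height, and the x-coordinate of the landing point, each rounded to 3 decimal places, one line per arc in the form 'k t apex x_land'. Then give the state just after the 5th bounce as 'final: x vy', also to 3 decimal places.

1 3.352 24.287 28.792
2 2.761 9.336 52.506
3 1.712 3.589 67.209
4 1.061 1.380 76.325
5 0.658 0.530 81.976
final: 81.976 1.999

Arc 1: start y=18.080, vy=11.030 → t=3.352, apex=24.287, x_land=28.792, impact vy=-21.818
  bounce: vy ← 0.62·21.818 = 13.527
Arc 2: start y=0.000, vy=13.527 → t=2.761, apex=9.336, x_land=52.506, impact vy=-13.527
  bounce: vy ← 0.62·13.527 = 8.387
Arc 3: start y=0.000, vy=8.387 → t=1.712, apex=3.589, x_land=67.209, impact vy=-8.387
  bounce: vy ← 0.62·8.387 = 5.200
Arc 4: start y=0.000, vy=5.200 → t=1.061, apex=1.380, x_land=76.325, impact vy=-5.200
  bounce: vy ← 0.62·5.200 = 3.224
Arc 5: start y=0.000, vy=3.224 → t=0.658, apex=0.530, x_land=81.976, impact vy=-3.224
  bounce: vy ← 0.62·3.224 = 1.999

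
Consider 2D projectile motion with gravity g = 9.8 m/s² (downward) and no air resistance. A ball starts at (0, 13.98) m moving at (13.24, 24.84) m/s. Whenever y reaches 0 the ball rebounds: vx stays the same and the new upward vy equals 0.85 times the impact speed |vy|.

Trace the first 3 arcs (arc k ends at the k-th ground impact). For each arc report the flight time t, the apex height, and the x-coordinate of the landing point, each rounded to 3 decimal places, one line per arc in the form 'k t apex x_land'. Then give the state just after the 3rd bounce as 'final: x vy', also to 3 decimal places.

Arc 1: start y=13.980, vy=24.840 → t=5.581, apex=45.461, x_land=73.888, impact vy=-29.850
  bounce: vy ← 0.85·29.850 = 25.373
Arc 2: start y=0.000, vy=25.373 → t=5.178, apex=32.845, x_land=142.446, impact vy=-25.373
  bounce: vy ← 0.85·25.373 = 21.567
Arc 3: start y=0.000, vy=21.567 → t=4.401, apex=23.731, x_land=200.720, impact vy=-21.567
  bounce: vy ← 0.85·21.567 = 18.332

1 5.581 45.461 73.888
2 5.178 32.845 142.446
3 4.401 23.731 200.720
final: 200.720 18.332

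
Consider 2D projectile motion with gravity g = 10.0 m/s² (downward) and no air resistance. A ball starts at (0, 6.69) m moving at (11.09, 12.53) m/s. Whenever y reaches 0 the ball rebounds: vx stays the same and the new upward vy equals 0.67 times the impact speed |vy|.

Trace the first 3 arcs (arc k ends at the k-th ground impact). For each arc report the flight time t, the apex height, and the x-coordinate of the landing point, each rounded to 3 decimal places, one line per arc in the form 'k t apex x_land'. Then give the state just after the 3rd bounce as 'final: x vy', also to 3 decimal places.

1 2.958 14.540 32.807
2 2.285 6.527 58.149
3 1.531 2.930 75.128
final: 75.128 5.129

Arc 1: start y=6.690, vy=12.530 → t=2.958, apex=14.540, x_land=32.807, impact vy=-17.053
  bounce: vy ← 0.67·17.053 = 11.425
Arc 2: start y=0.000, vy=11.425 → t=2.285, apex=6.527, x_land=58.149, impact vy=-11.425
  bounce: vy ← 0.67·11.425 = 7.655
Arc 3: start y=0.000, vy=7.655 → t=1.531, apex=2.930, x_land=75.128, impact vy=-7.655
  bounce: vy ← 0.67·7.655 = 5.129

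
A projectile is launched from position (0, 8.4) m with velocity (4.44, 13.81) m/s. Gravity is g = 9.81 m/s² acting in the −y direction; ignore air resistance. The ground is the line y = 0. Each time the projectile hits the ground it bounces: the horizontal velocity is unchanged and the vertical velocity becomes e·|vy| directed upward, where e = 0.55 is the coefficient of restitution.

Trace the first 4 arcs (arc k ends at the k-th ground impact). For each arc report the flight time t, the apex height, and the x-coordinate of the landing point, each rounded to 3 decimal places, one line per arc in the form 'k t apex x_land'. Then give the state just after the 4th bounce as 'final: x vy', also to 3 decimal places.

Arc 1: start y=8.400, vy=13.810 → t=3.330, apex=18.120, x_land=14.784, impact vy=-18.855
  bounce: vy ← 0.55·18.855 = 10.370
Arc 2: start y=0.000, vy=10.370 → t=2.114, apex=5.481, x_land=24.172, impact vy=-10.370
  bounce: vy ← 0.55·10.370 = 5.704
Arc 3: start y=0.000, vy=5.704 → t=1.163, apex=1.658, x_land=29.335, impact vy=-5.704
  bounce: vy ← 0.55·5.704 = 3.137
Arc 4: start y=0.000, vy=3.137 → t=0.640, apex=0.502, x_land=32.174, impact vy=-3.137
  bounce: vy ← 0.55·3.137 = 1.725

1 3.330 18.120 14.784
2 2.114 5.481 24.172
3 1.163 1.658 29.335
4 0.640 0.502 32.174
final: 32.174 1.725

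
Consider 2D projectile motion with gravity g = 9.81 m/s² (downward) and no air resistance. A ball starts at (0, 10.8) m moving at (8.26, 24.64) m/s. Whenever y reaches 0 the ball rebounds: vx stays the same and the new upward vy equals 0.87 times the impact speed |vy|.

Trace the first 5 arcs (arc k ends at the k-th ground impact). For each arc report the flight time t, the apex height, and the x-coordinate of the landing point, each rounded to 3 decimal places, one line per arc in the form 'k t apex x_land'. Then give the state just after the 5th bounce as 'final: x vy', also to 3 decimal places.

Arc 1: start y=10.800, vy=24.640 → t=5.429, apex=41.744, x_land=44.844, impact vy=-28.619
  bounce: vy ← 0.87·28.619 = 24.898
Arc 2: start y=0.000, vy=24.898 → t=5.076, apex=31.596, x_land=86.772, impact vy=-24.898
  bounce: vy ← 0.87·24.898 = 21.661
Arc 3: start y=0.000, vy=21.661 → t=4.416, apex=23.915, x_land=123.250, impact vy=-21.661
  bounce: vy ← 0.87·21.661 = 18.845
Arc 4: start y=0.000, vy=18.845 → t=3.842, apex=18.101, x_land=154.986, impact vy=-18.845
  bounce: vy ← 0.87·18.845 = 16.396
Arc 5: start y=0.000, vy=16.396 → t=3.343, apex=13.701, x_land=182.596, impact vy=-16.396
  bounce: vy ← 0.87·16.396 = 14.264

1 5.429 41.744 44.844
2 5.076 31.596 86.772
3 4.416 23.915 123.250
4 3.842 18.101 154.986
5 3.343 13.701 182.596
final: 182.596 14.264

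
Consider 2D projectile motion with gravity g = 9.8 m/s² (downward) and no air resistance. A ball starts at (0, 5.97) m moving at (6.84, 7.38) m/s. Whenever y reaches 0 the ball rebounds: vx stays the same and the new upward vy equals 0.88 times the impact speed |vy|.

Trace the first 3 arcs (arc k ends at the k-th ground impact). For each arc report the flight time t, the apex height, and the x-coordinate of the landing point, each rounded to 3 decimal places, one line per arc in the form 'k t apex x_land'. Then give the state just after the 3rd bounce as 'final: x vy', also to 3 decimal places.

1 2.089 8.749 14.291
2 2.352 6.775 30.377
3 2.070 5.247 44.532
final: 44.532 8.924

Arc 1: start y=5.970, vy=7.380 → t=2.089, apex=8.749, x_land=14.291, impact vy=-13.095
  bounce: vy ← 0.88·13.095 = 11.524
Arc 2: start y=0.000, vy=11.524 → t=2.352, apex=6.775, x_land=30.377, impact vy=-11.524
  bounce: vy ← 0.88·11.524 = 10.141
Arc 3: start y=0.000, vy=10.141 → t=2.070, apex=5.247, x_land=44.532, impact vy=-10.141
  bounce: vy ← 0.88·10.141 = 8.924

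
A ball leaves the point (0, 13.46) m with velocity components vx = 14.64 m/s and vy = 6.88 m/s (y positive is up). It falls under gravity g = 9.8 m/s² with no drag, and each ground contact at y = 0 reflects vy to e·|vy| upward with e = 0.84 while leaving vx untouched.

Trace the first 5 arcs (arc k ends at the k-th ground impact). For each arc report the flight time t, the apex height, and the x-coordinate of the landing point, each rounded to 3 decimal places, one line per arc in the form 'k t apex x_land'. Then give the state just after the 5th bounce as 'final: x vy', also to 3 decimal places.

Arc 1: start y=13.460, vy=6.880 → t=2.502, apex=15.875, x_land=36.629, impact vy=-17.639
  bounce: vy ← 0.84·17.639 = 14.817
Arc 2: start y=0.000, vy=14.817 → t=3.024, apex=11.201, x_land=80.899, impact vy=-14.817
  bounce: vy ← 0.84·14.817 = 12.446
Arc 3: start y=0.000, vy=12.446 → t=2.540, apex=7.904, x_land=118.086, impact vy=-12.446
  bounce: vy ← 0.84·12.446 = 10.455
Arc 4: start y=0.000, vy=10.455 → t=2.134, apex=5.577, x_land=149.323, impact vy=-10.455
  bounce: vy ← 0.84·10.455 = 8.782
Arc 5: start y=0.000, vy=8.782 → t=1.792, apex=3.935, x_land=175.562, impact vy=-8.782
  bounce: vy ← 0.84·8.782 = 7.377

1 2.502 15.875 36.629
2 3.024 11.201 80.899
3 2.540 7.904 118.086
4 2.134 5.577 149.323
5 1.792 3.935 175.562
final: 175.562 7.377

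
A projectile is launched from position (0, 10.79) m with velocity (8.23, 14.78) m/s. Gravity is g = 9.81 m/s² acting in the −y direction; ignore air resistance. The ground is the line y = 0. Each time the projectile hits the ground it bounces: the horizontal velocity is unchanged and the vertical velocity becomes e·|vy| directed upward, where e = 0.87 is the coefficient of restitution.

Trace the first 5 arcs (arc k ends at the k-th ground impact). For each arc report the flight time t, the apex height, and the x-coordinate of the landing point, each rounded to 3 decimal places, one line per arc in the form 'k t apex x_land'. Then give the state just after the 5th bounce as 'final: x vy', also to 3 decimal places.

1 3.621 21.924 29.799
2 3.679 16.594 60.075
3 3.200 12.560 86.414
4 2.784 9.507 109.329
5 2.422 7.196 129.266
final: 129.266 10.337

Arc 1: start y=10.790, vy=14.780 → t=3.621, apex=21.924, x_land=29.799, impact vy=-20.740
  bounce: vy ← 0.87·20.740 = 18.044
Arc 2: start y=0.000, vy=18.044 → t=3.679, apex=16.594, x_land=60.075, impact vy=-18.044
  bounce: vy ← 0.87·18.044 = 15.698
Arc 3: start y=0.000, vy=15.698 → t=3.200, apex=12.560, x_land=86.414, impact vy=-15.698
  bounce: vy ← 0.87·15.698 = 13.657
Arc 4: start y=0.000, vy=13.657 → t=2.784, apex=9.507, x_land=109.329, impact vy=-13.657
  bounce: vy ← 0.87·13.657 = 11.882
Arc 5: start y=0.000, vy=11.882 → t=2.422, apex=7.196, x_land=129.266, impact vy=-11.882
  bounce: vy ← 0.87·11.882 = 10.337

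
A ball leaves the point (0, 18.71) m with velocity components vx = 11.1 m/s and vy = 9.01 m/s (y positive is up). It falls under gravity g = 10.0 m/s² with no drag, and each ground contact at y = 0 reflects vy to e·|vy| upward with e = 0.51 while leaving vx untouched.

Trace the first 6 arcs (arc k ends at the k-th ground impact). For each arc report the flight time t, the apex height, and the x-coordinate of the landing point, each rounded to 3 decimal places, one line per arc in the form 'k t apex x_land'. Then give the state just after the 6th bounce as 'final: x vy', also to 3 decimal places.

Arc 1: start y=18.710, vy=9.010 → t=3.035, apex=22.769, x_land=33.688, impact vy=-21.340
  bounce: vy ← 0.51·21.340 = 10.883
Arc 2: start y=0.000, vy=10.883 → t=2.177, apex=5.922, x_land=57.849, impact vy=-10.883
  bounce: vy ← 0.51·10.883 = 5.550
Arc 3: start y=0.000, vy=5.550 → t=1.110, apex=1.540, x_land=70.171, impact vy=-5.550
  bounce: vy ← 0.51·5.550 = 2.831
Arc 4: start y=0.000, vy=2.831 → t=0.566, apex=0.401, x_land=76.455, impact vy=-2.831
  bounce: vy ← 0.51·2.831 = 1.444
Arc 5: start y=0.000, vy=1.444 → t=0.289, apex=0.104, x_land=79.660, impact vy=-1.444
  bounce: vy ← 0.51·1.444 = 0.736
Arc 6: start y=0.000, vy=0.736 → t=0.147, apex=0.027, x_land=81.294, impact vy=-0.736
  bounce: vy ← 0.51·0.736 = 0.375

1 3.035 22.769 33.688
2 2.177 5.922 57.849
3 1.110 1.540 70.171
4 0.566 0.401 76.455
5 0.289 0.104 79.660
6 0.147 0.027 81.294
final: 81.294 0.375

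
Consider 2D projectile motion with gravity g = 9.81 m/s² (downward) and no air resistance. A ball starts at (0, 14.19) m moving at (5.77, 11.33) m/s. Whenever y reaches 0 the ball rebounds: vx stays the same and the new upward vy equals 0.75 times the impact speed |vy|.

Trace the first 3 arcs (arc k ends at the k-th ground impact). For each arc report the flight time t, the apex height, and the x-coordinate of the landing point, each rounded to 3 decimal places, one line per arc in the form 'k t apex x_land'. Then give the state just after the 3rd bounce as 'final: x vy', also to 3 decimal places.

1 3.211 20.733 18.527
2 3.084 11.662 36.321
3 2.313 6.560 49.666
final: 49.666 8.509

Arc 1: start y=14.190, vy=11.330 → t=3.211, apex=20.733, x_land=18.527, impact vy=-20.169
  bounce: vy ← 0.75·20.169 = 15.127
Arc 2: start y=0.000, vy=15.127 → t=3.084, apex=11.662, x_land=36.321, impact vy=-15.127
  bounce: vy ← 0.75·15.127 = 11.345
Arc 3: start y=0.000, vy=11.345 → t=2.313, apex=6.560, x_land=49.666, impact vy=-11.345
  bounce: vy ← 0.75·11.345 = 8.509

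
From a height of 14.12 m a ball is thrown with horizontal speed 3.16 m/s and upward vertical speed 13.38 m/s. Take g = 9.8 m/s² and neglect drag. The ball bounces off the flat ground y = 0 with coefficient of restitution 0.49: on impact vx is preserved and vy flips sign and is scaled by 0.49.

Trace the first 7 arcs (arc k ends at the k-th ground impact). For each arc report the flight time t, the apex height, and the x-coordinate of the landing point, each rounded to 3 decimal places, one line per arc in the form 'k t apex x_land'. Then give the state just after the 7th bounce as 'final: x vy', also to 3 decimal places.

1 3.544 23.254 11.198
2 2.135 5.583 17.945
3 1.046 1.341 21.250
4 0.513 0.322 22.870
5 0.251 0.077 23.664
6 0.123 0.019 24.053
7 0.060 0.004 24.243
final: 24.243 0.145

Arc 1: start y=14.120, vy=13.380 → t=3.544, apex=23.254, x_land=11.198, impact vy=-21.349
  bounce: vy ← 0.49·21.349 = 10.461
Arc 2: start y=0.000, vy=10.461 → t=2.135, apex=5.583, x_land=17.945, impact vy=-10.461
  bounce: vy ← 0.49·10.461 = 5.126
Arc 3: start y=0.000, vy=5.126 → t=1.046, apex=1.341, x_land=21.250, impact vy=-5.126
  bounce: vy ← 0.49·5.126 = 2.512
Arc 4: start y=0.000, vy=2.512 → t=0.513, apex=0.322, x_land=22.870, impact vy=-2.512
  bounce: vy ← 0.49·2.512 = 1.231
Arc 5: start y=0.000, vy=1.231 → t=0.251, apex=0.077, x_land=23.664, impact vy=-1.231
  bounce: vy ← 0.49·1.231 = 0.603
Arc 6: start y=0.000, vy=0.603 → t=0.123, apex=0.019, x_land=24.053, impact vy=-0.603
  bounce: vy ← 0.49·0.603 = 0.295
Arc 7: start y=0.000, vy=0.295 → t=0.060, apex=0.004, x_land=24.243, impact vy=-0.295
  bounce: vy ← 0.49·0.295 = 0.145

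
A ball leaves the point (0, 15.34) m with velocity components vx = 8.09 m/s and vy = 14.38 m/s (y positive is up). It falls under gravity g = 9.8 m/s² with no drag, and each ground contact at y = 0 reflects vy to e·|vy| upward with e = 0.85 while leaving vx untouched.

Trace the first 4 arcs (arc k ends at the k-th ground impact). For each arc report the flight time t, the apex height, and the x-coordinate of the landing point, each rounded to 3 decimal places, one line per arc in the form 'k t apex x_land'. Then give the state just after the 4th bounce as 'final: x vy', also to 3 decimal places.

Arc 1: start y=15.340, vy=14.380 → t=3.766, apex=25.890, x_land=30.467, impact vy=-22.527
  bounce: vy ← 0.85·22.527 = 19.148
Arc 2: start y=0.000, vy=19.148 → t=3.908, apex=18.706, x_land=62.080, impact vy=-19.148
  bounce: vy ← 0.85·19.148 = 16.275
Arc 3: start y=0.000, vy=16.275 → t=3.322, apex=13.515, x_land=88.951, impact vy=-16.275
  bounce: vy ← 0.85·16.275 = 13.834
Arc 4: start y=0.000, vy=13.834 → t=2.823, apex=9.764, x_land=111.792, impact vy=-13.834
  bounce: vy ← 0.85·13.834 = 11.759

1 3.766 25.890 30.467
2 3.908 18.706 62.080
3 3.322 13.515 88.951
4 2.823 9.764 111.792
final: 111.792 11.759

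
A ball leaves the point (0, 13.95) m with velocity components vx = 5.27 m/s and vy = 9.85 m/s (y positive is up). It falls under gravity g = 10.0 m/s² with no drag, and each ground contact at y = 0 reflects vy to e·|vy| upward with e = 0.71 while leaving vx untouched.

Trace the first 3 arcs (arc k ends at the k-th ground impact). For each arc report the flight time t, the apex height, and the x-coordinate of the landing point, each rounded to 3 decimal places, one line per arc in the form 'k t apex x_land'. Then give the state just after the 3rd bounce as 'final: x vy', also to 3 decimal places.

Arc 1: start y=13.950, vy=9.850 → t=2.924, apex=18.801, x_land=15.410, impact vy=-19.391
  bounce: vy ← 0.71·19.391 = 13.768
Arc 2: start y=0.000, vy=13.768 → t=2.754, apex=9.478, x_land=29.921, impact vy=-13.768
  bounce: vy ← 0.71·13.768 = 9.775
Arc 3: start y=0.000, vy=9.775 → t=1.955, apex=4.778, x_land=40.224, impact vy=-9.775
  bounce: vy ← 0.71·9.775 = 6.940

1 2.924 18.801 15.410
2 2.754 9.478 29.921
3 1.955 4.778 40.224
final: 40.224 6.940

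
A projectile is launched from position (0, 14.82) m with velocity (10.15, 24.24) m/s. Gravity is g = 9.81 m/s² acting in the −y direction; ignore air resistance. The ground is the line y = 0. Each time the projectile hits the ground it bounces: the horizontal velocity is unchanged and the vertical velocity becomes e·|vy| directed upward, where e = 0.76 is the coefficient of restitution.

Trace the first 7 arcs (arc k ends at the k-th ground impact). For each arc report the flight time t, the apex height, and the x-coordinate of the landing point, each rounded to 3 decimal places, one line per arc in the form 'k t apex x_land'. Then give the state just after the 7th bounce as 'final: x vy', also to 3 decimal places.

1 5.492 44.768 55.744
2 4.592 25.858 102.354
3 3.490 14.936 137.777
4 2.652 8.627 164.698
5 2.016 4.983 185.159
6 1.532 2.878 200.709
7 1.164 1.662 212.527
final: 212.527 4.340

Arc 1: start y=14.820, vy=24.240 → t=5.492, apex=44.768, x_land=55.744, impact vy=-29.637
  bounce: vy ← 0.76·29.637 = 22.524
Arc 2: start y=0.000, vy=22.524 → t=4.592, apex=25.858, x_land=102.354, impact vy=-22.524
  bounce: vy ← 0.76·22.524 = 17.118
Arc 3: start y=0.000, vy=17.118 → t=3.490, apex=14.936, x_land=137.777, impact vy=-17.118
  bounce: vy ← 0.76·17.118 = 13.010
Arc 4: start y=0.000, vy=13.010 → t=2.652, apex=8.627, x_land=164.698, impact vy=-13.010
  bounce: vy ← 0.76·13.010 = 9.888
Arc 5: start y=0.000, vy=9.888 → t=2.016, apex=4.983, x_land=185.159, impact vy=-9.888
  bounce: vy ← 0.76·9.888 = 7.515
Arc 6: start y=0.000, vy=7.515 → t=1.532, apex=2.878, x_land=200.709, impact vy=-7.515
  bounce: vy ← 0.76·7.515 = 5.711
Arc 7: start y=0.000, vy=5.711 → t=1.164, apex=1.662, x_land=212.527, impact vy=-5.711
  bounce: vy ← 0.76·5.711 = 4.340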